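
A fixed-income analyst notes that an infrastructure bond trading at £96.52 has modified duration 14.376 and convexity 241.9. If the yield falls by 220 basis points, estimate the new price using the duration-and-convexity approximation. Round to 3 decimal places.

Duration effect: -D_mod·Δy = -14.376 × (-0.022) = +0.316272
Convexity effect: ½·C·(Δy)² = 0.5 × 241.9 × (-0.022)² = +0.0585398
ΔP/P ≈ +0.316272 + 0.0585398 = +0.3748118
New price ≈ 96.52 × (1 + 0.3748118) = 132.696834936.

£132.697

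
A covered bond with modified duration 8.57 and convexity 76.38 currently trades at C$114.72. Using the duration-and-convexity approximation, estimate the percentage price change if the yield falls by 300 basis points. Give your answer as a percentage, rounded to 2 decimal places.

Duration effect: -D_mod·Δy = -8.57 × (-0.03) = +0.257100
Convexity effect: ½·C·(Δy)² = 0.5 × 76.38 × (-0.03)² = +0.0343710
ΔP/P ≈ +0.257100 + 0.0343710 = +0.291471
= +29.1471%.

+29.15%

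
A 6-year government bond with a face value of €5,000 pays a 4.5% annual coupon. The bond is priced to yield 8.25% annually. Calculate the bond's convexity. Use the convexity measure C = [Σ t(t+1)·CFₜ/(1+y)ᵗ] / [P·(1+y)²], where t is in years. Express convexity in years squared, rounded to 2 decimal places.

30.49

With y = 0.0825:
  t   CF        PV=CF/(1+0.0825)^t    t·PV        t(t+1)·PV
  1       225.00       207.8522       207.8522         415.7044
  2       225.00       192.0113       384.0225       1,152.0676
  3       225.00       177.3776       532.1328       2,128.5313
  4       225.00       163.8592       655.4369       3,277.1845
  5       225.00       151.3711       756.8555       4,541.1333
  6     5,225.00     3,247.2735    19,483.6408     136,385.4858
  Σ                  4,139.7449    22,019.9408     147,900.1069
P = 4,139.7449.
Convexity = Σ t(t+1)·PV / [P·(1+y)²] = 147,900.1069 / (4,139.7449 × 1.171806) = 30.48871.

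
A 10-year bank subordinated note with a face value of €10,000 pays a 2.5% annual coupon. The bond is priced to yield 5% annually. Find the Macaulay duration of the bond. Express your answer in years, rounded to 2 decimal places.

Periodic yield y = 0.05. Discount each cash flow and weight by its year:
  t   CF        PV=CF/(1+0.05)^t    t·PV
  1       250.00       238.0952       238.0952
  2       250.00       226.7574       453.5147
  3       250.00       215.9594       647.8782
  4       250.00       205.6756       822.7025
  5       250.00       195.8815       979.4077
  6       250.00       186.5538     1,119.3231
  7       250.00       177.6703     1,243.6923
  8       250.00       169.2098     1,353.6787
  9       250.00       161.1522     1,450.3701
  10   10,250.00     6,292.6108    62,926.1085
  Σ                  8,069.5663    71,234.7711
Price P = Σ PV = 8,069.5663.
Macaulay duration = Σ(t·PV) / P = 71,234.7711 / 8,069.5663 = 8.82758 years.

8.83 years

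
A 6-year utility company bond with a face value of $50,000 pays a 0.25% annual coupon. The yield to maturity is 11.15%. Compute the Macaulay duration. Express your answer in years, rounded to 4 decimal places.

5.9454 years

Periodic yield y = 0.1115. Discount each cash flow and weight by its year:
  t   CF        PV=CF/(1+0.1115)^t    t·PV
  1       125.00       112.4606       112.4606
  2       125.00       101.1792       202.3583
  3       125.00        91.0294       273.0882
  4       125.00        81.8978       327.5911
  5       125.00        73.6822       368.4111
  6    50,125.00    26,582.6078   159,495.6467
  Σ                 27,042.8570   160,779.5560
Price P = Σ PV = 27,042.8570.
Macaulay duration = Σ(t·PV) / P = 160,779.5560 / 27,042.8570 = 5.94536 years.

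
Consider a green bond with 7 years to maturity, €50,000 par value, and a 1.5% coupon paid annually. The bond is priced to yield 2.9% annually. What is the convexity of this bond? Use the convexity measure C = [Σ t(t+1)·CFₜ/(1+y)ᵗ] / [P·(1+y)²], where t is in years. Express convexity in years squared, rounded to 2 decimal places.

49.68

With y = 0.029:
  t   CF        PV=CF/(1+0.029)^t    t·PV        t(t+1)·PV
  1       750.00       728.8630       728.8630       1,457.7259
  2       750.00       708.3216     1,416.6433       4,249.9299
  3       750.00       688.3592     2,065.0777       8,260.3107
  4       750.00       668.9594     2,675.8376      13,379.1881
  5       750.00       650.1063     3,250.5316      19,503.1897
  6       750.00       631.7846     3,790.7074      26,534.9519
  7    50,750.00    41,545.9241   290,821.4686   2,326,571.7490
  Σ                 45,622.3182   304,749.1292   2,399,957.0453
P = 45,622.3182.
Convexity = Σ t(t+1)·PV / [P·(1+y)²] = 2,399,957.0453 / (45,622.3182 × 1.058841) = 49.68158.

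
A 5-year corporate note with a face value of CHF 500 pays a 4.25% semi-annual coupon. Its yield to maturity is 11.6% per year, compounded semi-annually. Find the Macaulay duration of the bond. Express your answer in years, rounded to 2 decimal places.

Periodic yield y = 0.058. Discount each cash flow and weight by its period:
  t   CF        PV=CF/(1+0.058)^t    t·PV
  1       10.625        10.0425        10.0425
  2       10.625         9.4920        18.9840
  3       10.625         8.9716        26.9149
  4       10.625         8.4798        33.9193
  5       10.625         8.0149        40.0747
  6       10.625         7.5756        45.4534
  7       10.625         7.1603        50.1219
  8       10.625         6.7677        54.1419
  9       10.625         6.3967        57.5706
  10     510.625       290.5664     2,905.6640
  Σ                    363.4676     3,242.8872
Price P = Σ PV = 363.4676.
Macaulay duration = Σ(t·PV) / P = 3,242.8872 / 363.4676 = 8.92208 half-year periods.
In years: 8.92208 / 2 = 4.46104 years.

4.46 years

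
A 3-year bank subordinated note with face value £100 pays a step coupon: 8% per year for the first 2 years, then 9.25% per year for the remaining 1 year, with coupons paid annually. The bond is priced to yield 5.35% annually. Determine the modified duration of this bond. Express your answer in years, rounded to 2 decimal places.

Periodic yield y = 0.0535. First find Macaulay duration:
  t   CF        PV=CF/(1+0.0535)^t    t·PV
  1         8.00         7.5937         7.5937
  2         8.00         7.2081        14.4162
  3       109.25        93.4368       280.3103
  Σ                    108.2386       302.3203
P = 108.2386; Macaulay duration = 302.3203 / 108.2386 = 2.79309 years.
Modified duration = D_Mac / (1 + y) = 2.79309 / 1.0535 = 2.65125 years.

2.65 years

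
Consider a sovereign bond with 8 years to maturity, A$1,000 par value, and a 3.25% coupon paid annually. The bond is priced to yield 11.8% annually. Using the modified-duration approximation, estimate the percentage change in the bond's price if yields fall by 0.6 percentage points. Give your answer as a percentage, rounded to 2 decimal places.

Periodic yield y = 0.118. Modified duration first:
  t   CF        PV=CF/(1+0.118)^t    t·PV
  1        32.50        29.0698        29.0698
  2        32.50        26.0016        52.0032
  3        32.50        23.2572        69.7717
  4        32.50        20.8025        83.2101
  5        32.50        18.6069        93.0346
  6        32.50        16.6430        99.8582
  7        32.50        14.8864       104.2051
  8     1,032.50       423.0149     3,384.1189
  Σ                    572.2824     3,915.2715
P = 572.2824; D_Mac = 6.84150 yrs; D_mod = 6.84150/(1+0.118) = 6.11941 yrs.
ΔP/P ≈ -D_mod · Δy = -6.11941 × (-0.006) = +0.036716 = +3.6716%.

+3.67%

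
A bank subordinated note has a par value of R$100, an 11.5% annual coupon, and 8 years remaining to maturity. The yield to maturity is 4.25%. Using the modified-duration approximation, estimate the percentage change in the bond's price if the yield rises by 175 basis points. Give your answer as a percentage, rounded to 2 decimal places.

-10.20%

Periodic yield y = 0.0425. Modified duration first:
  t   CF        PV=CF/(1+0.0425)^t    t·PV
  1        11.50        11.0312        11.0312
  2        11.50        10.5815        21.1629
  3        11.50        10.1501        30.4503
  4        11.50         9.7363        38.9452
  5        11.50         9.3394        46.6968
  6        11.50         8.9586        53.7518
  7        11.50         8.5934        60.1539
  8       111.50        79.9220       639.3760
  Σ                    148.3124       901.5680
P = 148.3124; D_Mac = 6.07884 yrs; D_mod = 6.07884/(1+0.0425) = 5.83103 yrs.
ΔP/P ≈ -D_mod · Δy = -5.83103 × (+0.0175) = -0.102043 = -10.2043%.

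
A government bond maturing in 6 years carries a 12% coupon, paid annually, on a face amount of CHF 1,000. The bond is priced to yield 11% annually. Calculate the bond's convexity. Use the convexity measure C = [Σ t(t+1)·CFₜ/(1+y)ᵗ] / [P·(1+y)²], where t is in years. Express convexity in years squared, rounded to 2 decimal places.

With y = 0.11:
  t   CF        PV=CF/(1+0.11)^t    t·PV        t(t+1)·PV
  1       120.00       108.1081       108.1081         216.2162
  2       120.00        97.3947       194.7894         584.3682
  3       120.00        87.7430       263.2289       1,052.9156
  4       120.00        79.0477       316.1909       1,580.9543
  5       120.00        71.2142       356.0708       2,136.4248
  6     1,120.00       598.7977     3,592.7864      25,149.5049
  Σ                  1,042.3054     4,831.1745      30,720.3840
P = 1,042.3054.
Convexity = Σ t(t+1)·PV / [P·(1+y)²] = 30,720.3840 / (1,042.3054 × 1.232100) = 23.92135.

23.92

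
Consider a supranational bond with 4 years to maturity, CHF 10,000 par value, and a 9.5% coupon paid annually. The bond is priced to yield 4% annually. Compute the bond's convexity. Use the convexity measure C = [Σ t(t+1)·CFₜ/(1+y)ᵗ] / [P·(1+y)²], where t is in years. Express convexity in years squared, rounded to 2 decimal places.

With y = 0.04:
  t   CF        PV=CF/(1+0.04)^t    t·PV        t(t+1)·PV
  1       950.00       913.4615       913.4615       1,826.9231
  2       950.00       878.3284     1,756.6568       5,269.9704
  3       950.00       844.5465     2,533.6396      10,134.5585
  4    10,950.00     9,360.1059    37,440.4236     187,202.1178
  Σ                 11,996.4424    42,644.1815     204,433.5698
P = 11,996.4424.
Convexity = Σ t(t+1)·PV / [P·(1+y)²] = 204,433.5698 / (11,996.4424 × 1.081600) = 15.75553.

15.76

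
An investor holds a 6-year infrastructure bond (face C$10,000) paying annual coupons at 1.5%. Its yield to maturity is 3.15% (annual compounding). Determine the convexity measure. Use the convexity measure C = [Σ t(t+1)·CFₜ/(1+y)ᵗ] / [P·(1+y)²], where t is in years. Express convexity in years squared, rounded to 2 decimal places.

37.47

With y = 0.0315:
  t   CF        PV=CF/(1+0.0315)^t    t·PV        t(t+1)·PV
  1       150.00       145.4193       145.4193         290.8386
  2       150.00       140.9785       281.9569         845.8708
  3       150.00       136.6733       410.0198       1,640.0792
  4       150.00       132.4995       529.9981       2,649.9906
  5       150.00       128.4533       642.2663       3,853.5975
  6    10,150.00     8,426.5664    50,559.3985     353,915.7897
  Σ                  9,110.5902    52,569.0589     363,196.1663
P = 9,110.5902.
Convexity = Σ t(t+1)·PV / [P·(1+y)²] = 363,196.1663 / (9,110.5902 × 1.063992) = 37.46763.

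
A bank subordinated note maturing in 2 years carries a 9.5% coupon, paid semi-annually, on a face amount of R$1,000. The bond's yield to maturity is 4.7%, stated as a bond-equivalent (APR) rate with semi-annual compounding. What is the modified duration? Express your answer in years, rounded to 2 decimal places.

Periodic yield y = 0.0235. First find Macaulay duration:
  t   CF        PV=CF/(1+0.0235)^t    t·PV
  1        47.50        46.4094        46.4094
  2        47.50        45.3438        90.6876
  3        47.50        44.3027       132.9081
  4     1,047.50       954.5587     3,818.2348
  Σ                  1,090.6146     4,088.2399
P = 1,090.6146; Macaulay duration = 4,088.2399 / 1,090.6146 = 3.74857 half-year periods = 1.87428 years.
Modified duration = D_Mac / (1 + y) = 1.87428 / 1.0235 = 1.83125 years.

1.83 years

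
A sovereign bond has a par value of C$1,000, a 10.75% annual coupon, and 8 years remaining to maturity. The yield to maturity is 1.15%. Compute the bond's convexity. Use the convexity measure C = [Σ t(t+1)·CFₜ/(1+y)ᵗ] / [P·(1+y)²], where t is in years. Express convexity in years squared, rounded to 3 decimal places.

50.703

With y = 0.0115:
  t   CF        PV=CF/(1+0.0115)^t    t·PV        t(t+1)·PV
  1       107.50       106.2778       106.2778         212.5556
  2       107.50       105.0695       210.1390         630.4170
  3       107.50       103.8749       311.6248       1,246.4993
  4       107.50       102.6940       410.7759       2,053.8793
  5       107.50       101.5264       507.6320       3,045.7923
  6       107.50       100.3721       602.2328       4,215.6295
  7       107.50        99.2310       694.6168       5,556.9345
  8     1,107.50     1,010.6869     8,085.4952      72,769.4570
  Σ                  1,729.7326    10,928.7944      89,731.1646
P = 1,729.7326.
Convexity = Σ t(t+1)·PV / [P·(1+y)²] = 89,731.1646 / (1,729.7326 × 1.023132) = 50.70287.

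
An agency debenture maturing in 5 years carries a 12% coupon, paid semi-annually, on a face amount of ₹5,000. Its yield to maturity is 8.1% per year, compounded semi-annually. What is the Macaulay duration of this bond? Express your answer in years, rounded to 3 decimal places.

Periodic yield y = 0.0405. Discount each cash flow and weight by its period:
  t   CF        PV=CF/(1+0.0405)^t    t·PV
  1       300.00       288.3229       288.3229
  2       300.00       277.1004       554.2007
  3       300.00       266.3146       798.9438
  4       300.00       255.9487     1,023.7948
  5       300.00       245.9863     1,229.9313
  6       300.00       236.4116     1,418.4695
  7       300.00       227.2096     1,590.4671
  8       300.00       218.3658     1,746.9262
  9       300.00       209.8662     1,888.7958
  10    5,300.00     3,563.3216    35,633.2163
  Σ                  5,788.8476    46,173.0684
Price P = Σ PV = 5,788.8476.
Macaulay duration = Σ(t·PV) / P = 46,173.0684 / 5,788.8476 = 7.97621 half-year periods.
In years: 7.97621 / 2 = 3.98811 years.

3.988 years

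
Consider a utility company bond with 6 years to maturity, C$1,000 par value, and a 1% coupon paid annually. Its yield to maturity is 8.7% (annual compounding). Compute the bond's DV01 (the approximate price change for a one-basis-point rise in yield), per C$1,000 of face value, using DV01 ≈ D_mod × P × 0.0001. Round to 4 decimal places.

Periodic yield y = 0.087.
  t   CF        PV=CF/(1+0.087)^t    t·PV
  1        10.00         9.1996         9.1996
  2        10.00         8.4633        16.9266
  3        10.00         7.7859        23.3578
  4        10.00         7.1628        28.6511
  5        10.00         6.5895        32.9475
  6     1,010.00       612.2716     3,673.6295
  Σ                    651.4728     3,784.7123
P = 651.4728; D_Mac = 5.80947 yrs; D_mod = 5.34450 yrs.
DV01 ≈ 5.34450 × 651.4728 × 0.0001 = 0.348180.

C$0.3482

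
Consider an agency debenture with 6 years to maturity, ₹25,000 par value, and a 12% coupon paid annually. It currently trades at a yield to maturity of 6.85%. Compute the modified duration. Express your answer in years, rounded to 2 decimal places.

4.45 years

Periodic yield y = 0.0685. First find Macaulay duration:
  t   CF        PV=CF/(1+0.0685)^t    t·PV
  1     3,000.00     2,807.6743     2,807.6743
  2     3,000.00     2,627.6783     5,255.3567
  3     3,000.00     2,459.2217     7,377.6650
  4     3,000.00     2,301.5645     9,206.2580
  5     3,000.00     2,154.0145    10,770.0725
  6    28,000.00    18,815.2881   112,891.7285
  Σ                 31,165.4414   148,308.7550
P = 31,165.4414; Macaulay duration = 148,308.7550 / 31,165.4414 = 4.75876 years.
Modified duration = D_Mac / (1 + y) = 4.75876 / 1.0685 = 4.45368 years.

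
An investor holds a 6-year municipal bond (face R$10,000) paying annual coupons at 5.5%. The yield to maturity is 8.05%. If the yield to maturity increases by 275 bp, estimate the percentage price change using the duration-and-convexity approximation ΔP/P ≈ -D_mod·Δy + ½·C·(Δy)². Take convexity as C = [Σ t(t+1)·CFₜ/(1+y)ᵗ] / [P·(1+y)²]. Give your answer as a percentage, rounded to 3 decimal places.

With y = 0.0805:
  t   CF        PV=CF/(1+0.0805)^t    t·PV        t(t+1)·PV
  1       550.00       509.0236       509.0236       1,018.0472
  2       550.00       471.1000       942.2001       2,826.6003
  3       550.00       436.0019     1,308.0057       5,232.0227
  4       550.00       403.5186     1,614.0746       8,070.3729
  5       550.00       373.4555     1,867.2774      11,203.6643
  6    10,550.00     6,629.8520    39,779.1119     278,453.7832
  Σ                  8,822.9516    46,019.6932     306,804.4905
P = 8,822.9516; D_Mac = 5.21591 yrs; D_mod = 4.82731 yrs; C = 29.78505.
Duration effect: -4.82731 × (+0.0275) = -0.132751
Convexity effect: 0.5 × 29.78505 × (0.0275)² = +0.0112625
ΔP/P ≈ -0.132751 + 0.0112625 = -0.121489 = -12.1489%.

-12.149%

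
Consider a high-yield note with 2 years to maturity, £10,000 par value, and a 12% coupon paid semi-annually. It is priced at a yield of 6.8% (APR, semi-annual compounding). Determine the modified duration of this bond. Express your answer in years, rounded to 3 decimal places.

Periodic yield y = 0.034. First find Macaulay duration:
  t   CF        PV=CF/(1+0.034)^t    t·PV
  1       600.00       580.2708       580.2708
  2       600.00       561.1903     1,122.3806
  3       600.00       542.7373     1,628.2118
  4    10,600.00     9,273.0737    37,092.2947
  Σ                 10,957.2720    40,423.1579
P = 10,957.2720; Macaulay duration = 40,423.1579 / 10,957.2720 = 3.68916 half-year periods = 1.84458 years.
Modified duration = D_Mac / (1 + y) = 1.84458 / 1.034 = 1.78393 years.

1.784 years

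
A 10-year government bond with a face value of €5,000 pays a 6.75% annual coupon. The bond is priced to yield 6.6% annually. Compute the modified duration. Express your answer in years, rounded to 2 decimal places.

7.13 years

Periodic yield y = 0.066. First find Macaulay duration:
  t   CF        PV=CF/(1+0.066)^t    t·PV
  1       337.50       316.6041       316.6041
  2       337.50       297.0020       594.0040
  3       337.50       278.6135       835.8405
  4       337.50       261.3635     1,045.4541
  5       337.50       245.1815     1,225.9077
  6       337.50       230.0014     1,380.0086
  7       337.50       215.7612     1,510.3284
  8       337.50       202.4026     1,619.2210
  9       337.50       189.8711     1,708.8402
  10    5,337.50     2,816.8638    28,168.6375
  Σ                  5,053.6648    38,404.8460
P = 5,053.6648; Macaulay duration = 38,404.8460 / 5,053.6648 = 7.59941 years.
Modified duration = D_Mac / (1 + y) = 7.59941 / 1.066 = 7.12890 years.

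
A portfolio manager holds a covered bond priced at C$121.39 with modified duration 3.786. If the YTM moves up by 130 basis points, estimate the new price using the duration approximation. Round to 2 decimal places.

C$115.42

Duration approximation: ΔP/P ≈ -D_mod · Δy = -3.786 × (+0.013) = -0.049218.
New price ≈ 121.39 × (1 - 0.049218) = 115.41542698.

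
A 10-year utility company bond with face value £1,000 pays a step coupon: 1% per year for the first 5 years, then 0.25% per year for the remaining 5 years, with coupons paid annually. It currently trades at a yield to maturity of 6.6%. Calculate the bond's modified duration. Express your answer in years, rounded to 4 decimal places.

Periodic yield y = 0.066. First find Macaulay duration:
  t   CF        PV=CF/(1+0.066)^t    t·PV
  1        10.00         9.3809         9.3809
  2        10.00         8.8001        17.6001
  3        10.00         8.2552        24.7656
  4        10.00         7.7441        30.9764
  5        10.00         7.2646        36.3232
  6         2.50         1.7037        10.2223
  7         2.50         1.5982        11.1876
  8         2.50         1.4993        11.9942
  9         2.50         1.4065        12.6581
  10    1,002.50       529.0690     5,290.6902
  Σ                    576.7216     5,455.7987
P = 576.7216; Macaulay duration = 5,455.7987 / 576.7216 = 9.46002 years.
Modified duration = D_Mac / (1 + y) = 9.46002 / 1.066 = 8.87432 years.

8.8743 years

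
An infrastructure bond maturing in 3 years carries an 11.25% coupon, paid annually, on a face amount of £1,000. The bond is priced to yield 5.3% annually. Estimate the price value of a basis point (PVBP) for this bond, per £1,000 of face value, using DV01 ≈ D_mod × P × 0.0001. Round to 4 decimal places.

Periodic yield y = 0.053.
  t   CF        PV=CF/(1+0.053)^t    t·PV
  1       112.50       106.8376       106.8376
  2       112.50       101.4602       202.9204
  3     1,112.50       952.8289     2,858.4866
  Σ                  1,161.1267     3,168.2446
P = 1,161.1267; D_Mac = 2.72860 yrs; D_mod = 2.59126 yrs.
DV01 ≈ 2.59126 × 1,161.1267 × 0.0001 = 0.300878.

£0.3009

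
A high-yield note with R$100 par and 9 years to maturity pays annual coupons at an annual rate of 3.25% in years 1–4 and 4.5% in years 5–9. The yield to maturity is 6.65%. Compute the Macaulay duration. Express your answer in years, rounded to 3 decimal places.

7.728 years

Periodic yield y = 0.0665. Discount each cash flow and weight by its year:
  t   CF        PV=CF/(1+0.0665)^t    t·PV
  1         3.25         3.0474         3.0474
  2         3.25         2.8573         5.7147
  3         3.25         2.6792         8.0375
  4         3.25         2.5121        10.0485
  5         4.50         3.2614        16.3072
  6         4.50         3.0581        18.3484
  7         4.50         2.8674        20.0717
  8         4.50         2.6886        21.5088
  9       104.50        58.5421       526.8792
  Σ                     81.5136       629.9633
Price P = Σ PV = 81.5136.
Macaulay duration = Σ(t·PV) / P = 629.9633 / 81.5136 = 7.72832 years.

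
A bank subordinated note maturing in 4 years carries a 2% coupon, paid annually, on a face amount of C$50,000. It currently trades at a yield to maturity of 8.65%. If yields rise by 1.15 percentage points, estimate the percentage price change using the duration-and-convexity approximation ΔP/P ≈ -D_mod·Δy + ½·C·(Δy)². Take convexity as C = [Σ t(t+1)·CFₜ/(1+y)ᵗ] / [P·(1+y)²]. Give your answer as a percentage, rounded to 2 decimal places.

-3.99%

With y = 0.0865:
  t   CF        PV=CF/(1+0.0865)^t    t·PV        t(t+1)·PV
  1     1,000.00       920.3866       920.3866       1,840.7731
  2     1,000.00       847.1114     1,694.2228       5,082.6685
  3     1,000.00       779.6700     2,339.0099       9,356.0397
  4    51,000.00    36,597.4860   146,389.9441     731,949.7203
  Σ                 39,144.6540   151,343.5634     748,229.2016
P = 39,144.6540; D_Mac = 3.86626 yrs; D_mod = 3.55846 yrs; C = 16.19208.
Duration effect: -3.55846 × (+0.0115) = -0.040922
Convexity effect: 0.5 × 16.19208 × (0.0115)² = +0.0010707
ΔP/P ≈ -0.040922 + 0.0010707 = -0.039852 = -3.9852%.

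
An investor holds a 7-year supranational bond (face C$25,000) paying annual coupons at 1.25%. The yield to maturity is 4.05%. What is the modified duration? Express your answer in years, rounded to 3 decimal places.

Periodic yield y = 0.0405. First find Macaulay duration:
  t   CF        PV=CF/(1+0.0405)^t    t·PV
  1       312.50       300.3364       300.3364
  2       312.50       288.6462       577.2924
  3       312.50       277.4111       832.2332
  4       312.50       266.6132     1,066.4529
  5       312.50       256.2357     1,281.1784
  6       312.50       246.2621     1,477.5724
  7    25,312.50    19,170.8094   134,195.6656
  Σ                 20,806.3140   139,730.7312
P = 20,806.3140; Macaulay duration = 139,730.7312 / 20,806.3140 = 6.71578 years.
Modified duration = D_Mac / (1 + y) = 6.71578 / 1.0405 = 6.45438 years.

6.454 years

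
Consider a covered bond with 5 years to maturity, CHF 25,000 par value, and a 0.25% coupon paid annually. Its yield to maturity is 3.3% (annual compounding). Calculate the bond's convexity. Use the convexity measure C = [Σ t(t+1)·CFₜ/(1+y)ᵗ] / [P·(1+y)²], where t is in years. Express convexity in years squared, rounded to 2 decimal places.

27.91

With y = 0.033:
  t   CF        PV=CF/(1+0.033)^t    t·PV        t(t+1)·PV
  1        62.50        60.5034        60.5034         121.0068
  2        62.50        58.5706       117.1411         351.4234
  3        62.50        56.6995       170.0984         680.3937
  4        62.50        54.8882       219.5527       1,097.7633
  5    25,062.50    21,307.0234   106,535.1169     639,210.7013
  Σ                 21,537.6850   107,102.4125     641,461.2885
P = 21,537.6850.
Convexity = Σ t(t+1)·PV / [P·(1+y)²] = 641,461.2885 / (21,537.6850 × 1.067089) = 27.91070.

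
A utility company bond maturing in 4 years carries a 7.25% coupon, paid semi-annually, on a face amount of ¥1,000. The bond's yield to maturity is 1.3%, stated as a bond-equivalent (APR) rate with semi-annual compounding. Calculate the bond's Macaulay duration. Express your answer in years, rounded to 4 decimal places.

3.5957 years

Periodic yield y = 0.0065. Discount each cash flow and weight by its period:
  t   CF        PV=CF/(1+0.0065)^t    t·PV
  1        36.25        36.0159        36.0159
  2        36.25        35.7833        71.5666
  3        36.25        35.5522       106.6566
  4        36.25        35.3226       141.2905
  5        36.25        35.0945       175.4725
  6        36.25        34.8679       209.2072
  7        36.25        34.6427       242.4988
  8     1,036.25       983.9076     7,871.2607
  Σ                  1,231.1867     8,853.9688
Price P = Σ PV = 1,231.1867.
Macaulay duration = Σ(t·PV) / P = 8,853.9688 / 1,231.1867 = 7.19141 half-year periods.
In years: 7.19141 / 2 = 3.59571 years.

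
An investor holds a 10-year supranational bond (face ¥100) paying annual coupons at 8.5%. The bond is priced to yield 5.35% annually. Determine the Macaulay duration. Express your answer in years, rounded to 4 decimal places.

7.4336 years

Periodic yield y = 0.0535. Discount each cash flow and weight by its year:
  t   CF        PV=CF/(1+0.0535)^t    t·PV
  1         8.50         8.0683         8.0683
  2         8.50         7.6586        15.3172
  3         8.50         7.2697        21.8090
  4         8.50         6.9005        27.6020
  5         8.50         6.5501        32.7504
  6         8.50         6.2174        37.3046
  7         8.50         5.9017        41.3119
  8         8.50         5.6020        44.8159
  9         8.50         5.3175        47.8576
  10      108.50        64.4294       644.2944
  Σ                    123.9153       921.1314
Price P = Σ PV = 123.9153.
Macaulay duration = Σ(t·PV) / P = 921.1314 / 123.9153 = 7.43356 years.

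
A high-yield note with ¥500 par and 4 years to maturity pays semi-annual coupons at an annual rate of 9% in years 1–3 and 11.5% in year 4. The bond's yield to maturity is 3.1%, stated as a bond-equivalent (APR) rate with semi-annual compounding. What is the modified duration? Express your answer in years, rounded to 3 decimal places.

Periodic yield y = 0.0155. First find Macaulay duration:
  t   CF        PV=CF/(1+0.0155)^t    t·PV
  1        22.50        22.1566        22.1566
  2        22.50        21.8184        43.6368
  3        22.50        21.4854        64.4561
  4        22.50        21.1574        84.6297
  5        22.50        20.8345       104.1725
  6        22.50        20.5165       123.0989
  7        28.75        25.8154       180.7076
  8       528.75       467.5316     3,740.2527
  Σ                    621.3157     4,363.1108
P = 621.3157; Macaulay duration = 4,363.1108 / 621.3157 = 7.02237 half-year periods = 3.51119 years.
Modified duration = D_Mac / (1 + y) = 3.51119 / 1.0155 = 3.45759 years.

3.458 years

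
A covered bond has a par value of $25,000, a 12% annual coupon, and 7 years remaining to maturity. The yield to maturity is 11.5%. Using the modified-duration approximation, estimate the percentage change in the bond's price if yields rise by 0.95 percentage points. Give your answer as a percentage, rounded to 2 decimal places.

-4.37%

Periodic yield y = 0.115. Modified duration first:
  t   CF        PV=CF/(1+0.115)^t    t·PV
  1     3,000.00     2,690.5830     2,690.5830
  2     3,000.00     2,413.0789     4,826.1578
  3     3,000.00     2,164.1963     6,492.5889
  4     3,000.00     1,940.9832     7,763.9330
  5     3,000.00     1,740.7921     8,703.9607
  6     3,000.00     1,561.2486     9,367.4914
  7    28,000.00    13,068.7473    91,481.2309
  Σ                 25,579.6294   131,325.9456
P = 25,579.6294; D_Mac = 5.13401 yrs; D_mod = 5.13401/(1+0.115) = 4.60449 yrs.
ΔP/P ≈ -D_mod · Δy = -4.60449 × (+0.0095) = -0.043743 = -4.3743%.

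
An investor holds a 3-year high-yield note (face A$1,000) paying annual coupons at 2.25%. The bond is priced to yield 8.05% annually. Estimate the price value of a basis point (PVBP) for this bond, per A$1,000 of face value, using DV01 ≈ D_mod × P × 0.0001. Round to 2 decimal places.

A$0.23

Periodic yield y = 0.0805.
  t   CF        PV=CF/(1+0.0805)^t    t·PV
  1        22.50        20.8237        20.8237
  2        22.50        19.2723        38.5445
  3     1,022.50       810.5672     2,431.7015
  Σ                    850.6631     2,491.0697
P = 850.6631; D_Mac = 2.92839 yrs; D_mod = 2.71021 yrs.
DV01 ≈ 2.71021 × 850.6631 × 0.0001 = 0.230548.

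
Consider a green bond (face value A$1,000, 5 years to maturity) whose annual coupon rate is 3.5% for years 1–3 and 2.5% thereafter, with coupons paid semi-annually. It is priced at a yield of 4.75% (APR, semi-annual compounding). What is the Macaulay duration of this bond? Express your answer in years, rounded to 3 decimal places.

4.624 years

Periodic yield y = 0.02375. Discount each cash flow and weight by its period:
  t   CF        PV=CF/(1+0.02375)^t    t·PV
  1        17.50        17.0940        17.0940
  2        17.50        16.6975        33.3949
  3        17.50        16.3101        48.9303
  4        17.50        15.9317        63.7268
  5        17.50        15.5621        77.8105
  6        17.50        15.2011        91.2065
  7        12.50        10.6060        74.2422
  8        12.50        10.3600        82.8798
  9        12.50        10.1196        91.0767
  10    1,012.50       800.6743     8,006.7429
  Σ                    928.5564     8,587.1047
Price P = Σ PV = 928.5564.
Macaulay duration = Σ(t·PV) / P = 8,587.1047 / 928.5564 = 9.24780 half-year periods.
In years: 9.24780 / 2 = 4.62390 years.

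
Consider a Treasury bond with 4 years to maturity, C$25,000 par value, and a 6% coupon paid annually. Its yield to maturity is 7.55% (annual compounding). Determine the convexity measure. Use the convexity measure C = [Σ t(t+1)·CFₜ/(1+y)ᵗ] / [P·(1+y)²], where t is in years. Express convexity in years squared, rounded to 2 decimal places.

15.36

With y = 0.0755:
  t   CF        PV=CF/(1+0.0755)^t    t·PV        t(t+1)·PV
  1     1,500.00     1,394.7001     1,394.7001       2,789.4003
  2     1,500.00     1,296.7923     2,593.5846       7,780.7539
  3     1,500.00     1,205.7576     3,617.2729      14,469.0914
  4    26,500.00    19,806.3393    79,225.3573     396,126.7864
  Σ                 23,703.5894    86,830.9149     421,166.0320
P = 23,703.5894.
Convexity = Σ t(t+1)·PV / [P·(1+y)²] = 421,166.0320 / (23,703.5894 × 1.156700) = 15.36096.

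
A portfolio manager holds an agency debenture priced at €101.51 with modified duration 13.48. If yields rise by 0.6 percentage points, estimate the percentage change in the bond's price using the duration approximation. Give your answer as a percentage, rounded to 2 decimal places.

Duration approximation: ΔP/P ≈ -D_mod · Δy = -13.48 × (+0.006) = -0.080880.
As a percentage: -8.0880%.

-8.09%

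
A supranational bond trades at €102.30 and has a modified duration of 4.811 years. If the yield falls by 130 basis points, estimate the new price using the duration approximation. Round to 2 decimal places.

Duration approximation: ΔP/P ≈ -D_mod · Δy = -4.811 × (-0.013) = +0.062543.
New price ≈ 102.30 × (1 + 0.062543) = 108.6981489.

€108.70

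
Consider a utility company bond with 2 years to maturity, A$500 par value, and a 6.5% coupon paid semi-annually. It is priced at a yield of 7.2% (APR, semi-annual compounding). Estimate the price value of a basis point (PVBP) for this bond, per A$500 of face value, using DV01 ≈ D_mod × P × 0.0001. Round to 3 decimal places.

Periodic yield y = 0.036.
  t   CF        PV=CF/(1+0.036)^t    t·PV
  1        16.25        15.6853        15.6853
  2        16.25        15.1403        30.2806
  3        16.25        14.6142        43.8425
  4       516.25       448.1476     1,792.5903
  Σ                    493.5873     1,882.3987
P = 493.5873; D_Mac = 3.81371 half-year periods = 1.90685 yrs; D_mod = 1.84059 yrs.
DV01 ≈ 1.84059 × 493.5873 × 0.0001 = 0.090849.

A$0.091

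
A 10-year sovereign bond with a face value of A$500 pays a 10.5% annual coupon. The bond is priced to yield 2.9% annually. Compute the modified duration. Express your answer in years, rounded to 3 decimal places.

7.210 years

Periodic yield y = 0.029. First find Macaulay duration:
  t   CF        PV=CF/(1+0.029)^t    t·PV
  1        52.50        51.0204        51.0204
  2        52.50        49.5825        99.1650
  3        52.50        48.1851       144.5554
  4        52.50        46.8272       187.3086
  5        52.50        45.5074       227.5372
  6        52.50        44.2249       265.3495
  7        52.50        42.9785       300.8498
  8        52.50        41.7673       334.1383
  9        52.50        40.5902       365.3116
  10      552.50       415.1247     4,151.2466
  Σ                    825.8083     6,126.4826
P = 825.8083; Macaulay duration = 6,126.4826 / 825.8083 = 7.41877 years.
Modified duration = D_Mac / (1 + y) = 7.41877 / 1.029 = 7.20969 years.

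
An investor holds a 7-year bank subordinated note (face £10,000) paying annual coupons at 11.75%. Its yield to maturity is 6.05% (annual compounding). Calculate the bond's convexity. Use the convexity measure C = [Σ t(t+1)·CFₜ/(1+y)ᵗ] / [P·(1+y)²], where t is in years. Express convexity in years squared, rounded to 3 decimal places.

With y = 0.0605:
  t   CF        PV=CF/(1+0.0605)^t    t·PV        t(t+1)·PV
  1     1,175.00     1,107.9679     1,107.9679       2,215.9359
  2     1,175.00     1,044.7600     2,089.5199       6,268.5598
  3     1,175.00       985.1579     2,955.4737      11,821.8949
  4     1,175.00       928.9561     3,715.8243      18,579.1213
  5     1,175.00       875.9605     4,379.8023      26,278.8138
  6     1,175.00       825.9882     4,955.9290      34,691.5033
  7    11,175.00     7,407.5198    51,852.6387     414,821.1096
  Σ                 13,176.3103    71,057.1559     514,676.9386
P = 13,176.3103.
Convexity = Σ t(t+1)·PV / [P·(1+y)²] = 514,676.9386 / (13,176.3103 × 1.124660) = 34.73118.

34.731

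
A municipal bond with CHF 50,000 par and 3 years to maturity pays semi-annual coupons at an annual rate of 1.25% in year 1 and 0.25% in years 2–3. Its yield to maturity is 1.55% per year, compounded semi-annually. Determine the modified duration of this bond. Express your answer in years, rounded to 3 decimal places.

Periodic yield y = 0.00775. First find Macaulay duration:
  t   CF        PV=CF/(1+0.00775)^t    t·PV
  1       312.50       310.0968       310.0968
  2       312.50       307.7120       615.4240
  3        62.50        61.0691       183.2073
  4        62.50        60.5995       242.3979
  5        62.50        60.1334       300.6672
  6    50,062.50    47,796.4556   286,778.7338
  Σ                 48,596.0664   288,430.5268
P = 48,596.0664; Macaulay duration = 288,430.5268 / 48,596.0664 = 5.93526 half-year periods = 2.96763 years.
Modified duration = D_Mac / (1 + y) = 2.96763 / 1.00775 = 2.94481 years.

2.945 years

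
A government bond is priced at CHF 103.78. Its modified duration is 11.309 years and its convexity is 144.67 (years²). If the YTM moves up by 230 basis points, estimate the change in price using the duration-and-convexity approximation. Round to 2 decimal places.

Duration effect: -D_mod·Δy = -11.309 × (+0.023) = -0.260107
Convexity effect: ½·C·(Δy)² = 0.5 × 144.67 × (0.023)² = +0.038265215
ΔP/P ≈ -0.260107 + 0.038265215 = -0.221841785
ΔP ≈ 103.78 × (-0.221841785) = -23.0227404473.

-CHF 23.02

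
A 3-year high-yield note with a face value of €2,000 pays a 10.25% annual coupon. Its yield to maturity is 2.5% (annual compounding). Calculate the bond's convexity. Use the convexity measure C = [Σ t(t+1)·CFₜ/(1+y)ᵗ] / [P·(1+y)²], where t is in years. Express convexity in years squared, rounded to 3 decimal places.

With y = 0.025:
  t   CF        PV=CF/(1+0.025)^t    t·PV        t(t+1)·PV
  1       205.00       200.0000       200.0000         400.0000
  2       205.00       195.1220       390.2439       1,170.7317
  3     2,205.00     2,047.5617     6,142.6851      24,570.7404
  Σ                  2,442.6837     6,732.9290      26,141.4721
P = 2,442.6837.
Convexity = Σ t(t+1)·PV / [P·(1+y)²] = 26,141.4721 / (2,442.6837 × 1.050625) = 10.18627.

10.186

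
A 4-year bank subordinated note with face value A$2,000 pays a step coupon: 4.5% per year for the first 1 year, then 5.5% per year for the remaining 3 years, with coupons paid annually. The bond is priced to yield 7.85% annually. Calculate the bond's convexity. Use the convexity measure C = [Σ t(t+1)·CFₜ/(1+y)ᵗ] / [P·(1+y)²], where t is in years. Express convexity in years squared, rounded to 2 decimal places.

15.53

With y = 0.0785:
  t   CF        PV=CF/(1+0.0785)^t    t·PV        t(t+1)·PV
  1        90.00        83.4492        83.4492         166.8985
  2       110.00        94.5698       189.1396         567.4187
  3       110.00        87.6864       263.0592       1,052.2368
  4     2,110.00     1,559.5592     6,238.2367      31,191.1835
  Σ                  1,825.2646     6,773.8847      32,977.7374
P = 1,825.2646.
Convexity = Σ t(t+1)·PV / [P·(1+y)²] = 32,977.7374 / (1,825.2646 × 1.163162) = 15.53298.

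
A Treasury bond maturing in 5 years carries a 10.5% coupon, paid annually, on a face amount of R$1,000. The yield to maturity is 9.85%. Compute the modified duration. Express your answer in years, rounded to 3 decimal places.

3.775 years

Periodic yield y = 0.0985. First find Macaulay duration:
  t   CF        PV=CF/(1+0.0985)^t    t·PV
  1       105.00        95.5849        95.5849
  2       105.00        87.0140       174.0280
  3       105.00        79.2117       237.6350
  4       105.00        72.1089       288.4357
  5     1,105.00       690.8153     3,454.0767
  Σ                  1,024.7348     4,249.7603
P = 1,024.7348; Macaulay duration = 4,249.7603 / 1,024.7348 = 4.14718 years.
Modified duration = D_Mac / (1 + y) = 4.14718 / 1.0985 = 3.77531 years.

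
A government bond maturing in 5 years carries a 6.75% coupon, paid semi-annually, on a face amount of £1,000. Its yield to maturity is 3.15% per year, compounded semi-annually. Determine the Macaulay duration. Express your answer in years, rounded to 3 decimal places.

Periodic yield y = 0.01575. Discount each cash flow and weight by its period:
  t   CF        PV=CF/(1+0.01575)^t    t·PV
  1        33.75        33.2267        33.2267
  2        33.75        32.7115        65.4229
  3        33.75        32.2043        96.6128
  4        33.75        31.7049       126.8196
  5        33.75        31.2133       156.0665
  6        33.75        30.7293       184.3759
  7        33.75        30.2528       211.7698
  8        33.75        29.7837       238.2699
  9        33.75        29.3219       263.8972
  10    1,033.75       884.1933     8,841.9329
  Σ                  1,165.3417    10,218.3941
Price P = Σ PV = 1,165.3417.
Macaulay duration = Σ(t·PV) / P = 10,218.3941 / 1,165.3417 = 8.76858 half-year periods.
In years: 8.76858 / 2 = 4.38429 years.

4.384 years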